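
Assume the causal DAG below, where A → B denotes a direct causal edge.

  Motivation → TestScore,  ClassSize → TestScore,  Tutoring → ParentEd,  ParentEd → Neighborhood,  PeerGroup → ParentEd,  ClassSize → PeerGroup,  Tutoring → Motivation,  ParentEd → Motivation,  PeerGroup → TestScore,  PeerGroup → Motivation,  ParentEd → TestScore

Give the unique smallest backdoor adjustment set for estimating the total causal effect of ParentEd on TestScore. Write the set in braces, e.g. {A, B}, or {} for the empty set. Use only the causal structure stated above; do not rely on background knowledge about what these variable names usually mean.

{PeerGroup, Tutoring}

Variables eligible for adjustment (non-descendants of ParentEd, excluding ParentEd and TestScore): {ClassSize, PeerGroup, Tutoring}.
Backdoor paths from ParentEd to TestScore:
  P1: ParentEd <- Tutoring -> Motivation <- PeerGroup <- ClassSize -> TestScore
  P2: ParentEd <- Tutoring -> Motivation <- PeerGroup -> TestScore
  P3: ParentEd <- Tutoring -> Motivation -> TestScore
  P4: ParentEd <- PeerGroup <- ClassSize -> TestScore
  P5: ParentEd <- PeerGroup -> Motivation -> TestScore
  P6: ParentEd <- PeerGroup -> TestScore
The empty set is not sufficient: P3 (ParentEd <- Tutoring -> Motivation -> TestScore) has no collider blocking it and no conditioned non-collider, so it is open.
Try {PeerGroup, Tutoring}:
  P1: blocked at fork node Tutoring ∈ conditioning set.
  P2: blocked at fork node Tutoring ∈ conditioning set.
  P3: blocked at fork node Tutoring ∈ conditioning set.
  P4: blocked at chain node PeerGroup ∈ conditioning set.
  P5: blocked at fork node PeerGroup ∈ conditioning set.
  P6: blocked at fork node PeerGroup ∈ conditioning set.
{PeerGroup, Tutoring} contains no descendant of ParentEd and blocks every backdoor path.
Every element of {PeerGroup, Tutoring} is needed (dropping PeerGroup leaves P4 open; dropping Tutoring leaves P3 open), so no proper subset is valid.
Among all size-2 subsets of the eligible variables, only {PeerGroup, Tutoring} blocks every backdoor path, so it is the unique smallest valid adjustment set.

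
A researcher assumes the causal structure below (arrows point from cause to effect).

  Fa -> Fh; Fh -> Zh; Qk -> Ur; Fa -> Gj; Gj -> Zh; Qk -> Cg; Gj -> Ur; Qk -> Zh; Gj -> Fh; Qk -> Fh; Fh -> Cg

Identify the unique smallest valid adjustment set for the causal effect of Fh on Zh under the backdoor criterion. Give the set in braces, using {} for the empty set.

Variables eligible for adjustment (non-descendants of Fh, excluding Fh and Zh): {Fa, Gj, Qk, Ur}.
Backdoor paths from Fh to Zh:
  P1: Fh <- Fa -> Gj -> Zh
  P2: Fh <- Fa -> Gj -> Ur <- Qk -> Zh
  P3: Fh <- Qk -> Zh
  P4: Fh <- Qk -> Ur <- Gj -> Zh
  P5: Fh <- Gj -> Zh
  P6: Fh <- Gj -> Ur <- Qk -> Zh
The empty set is not sufficient: P1 (Fh <- Fa -> Gj -> Zh) has no collider blocking it and no conditioned non-collider, so it is open.
Try {Gj, Qk}:
  P1: blocked at chain node Gj ∈ conditioning set.
  P2: blocked at chain node Gj ∈ conditioning set.
  P3: blocked at fork node Qk ∈ conditioning set.
  P4: blocked at fork node Qk ∈ conditioning set.
  P5: blocked at fork node Gj ∈ conditioning set.
  P6: blocked at fork node Gj ∈ conditioning set.
{Gj, Qk} contains no descendant of Fh and blocks every backdoor path.
Every element of {Gj, Qk} is needed (dropping Gj leaves P1 open; dropping Qk leaves P3 open), so no proper subset is valid.
Among all size-2 subsets of the eligible variables, only {Gj, Qk} blocks every backdoor path, so it is the unique smallest valid adjustment set.

{Gj, Qk}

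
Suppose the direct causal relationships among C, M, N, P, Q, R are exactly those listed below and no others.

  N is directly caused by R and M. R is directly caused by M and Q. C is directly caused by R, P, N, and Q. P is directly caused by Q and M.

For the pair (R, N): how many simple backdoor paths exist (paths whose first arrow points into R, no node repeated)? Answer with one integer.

7

A backdoor path from R to N is any simple undirected path whose first edge points into R (i.e. leaves R via a parent).
Parents of R: {M, Q}.
Enumerating:
  P1: R <- Q -> P <- M -> N
  P2: R <- Q -> P -> C <- N
  P3: R <- Q -> C <- P <- M -> N
  P4: R <- Q -> C <- N
  P5: R <- M -> P <- Q -> C <- N
  P6: R <- M -> P -> C <- N
  P7: R <- M -> N
That exhausts the simple backdoor paths. Count: 7.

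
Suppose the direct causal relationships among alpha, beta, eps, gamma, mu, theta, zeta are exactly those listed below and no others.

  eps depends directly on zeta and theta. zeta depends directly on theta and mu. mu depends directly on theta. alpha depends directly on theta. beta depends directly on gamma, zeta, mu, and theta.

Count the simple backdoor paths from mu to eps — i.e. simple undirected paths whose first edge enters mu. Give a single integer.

3

A backdoor path from mu to eps is any simple undirected path whose first edge points into mu (i.e. leaves mu via a parent).
Parents of mu: {theta}.
Enumerating:
  P1: mu <- theta -> zeta -> eps
  P2: mu <- theta -> beta <- zeta -> eps
  P3: mu <- theta -> eps
That exhausts the simple backdoor paths. Count: 3.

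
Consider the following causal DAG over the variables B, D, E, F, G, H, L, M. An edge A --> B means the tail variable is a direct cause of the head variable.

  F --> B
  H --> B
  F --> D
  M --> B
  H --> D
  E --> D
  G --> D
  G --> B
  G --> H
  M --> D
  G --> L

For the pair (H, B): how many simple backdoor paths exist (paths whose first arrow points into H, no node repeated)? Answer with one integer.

A backdoor path from H to B is any simple undirected path whose first edge points into H (i.e. leaves H via a parent).
Parents of H: {G}.
Enumerating:
  P1: H <- G -> D <- M -> B
  P2: H <- G -> D <- F -> B
  P3: H <- G -> B
That exhausts the simple backdoor paths. Count: 3.

3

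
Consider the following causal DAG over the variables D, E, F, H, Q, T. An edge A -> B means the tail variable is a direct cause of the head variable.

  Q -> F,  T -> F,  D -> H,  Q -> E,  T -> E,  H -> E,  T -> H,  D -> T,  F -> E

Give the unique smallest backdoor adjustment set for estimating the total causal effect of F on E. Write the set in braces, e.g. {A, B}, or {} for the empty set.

Variables eligible for adjustment (non-descendants of F, excluding F and E): {D, H, Q, T}.
Backdoor paths from F to E:
  P1: F <- Q -> E
  P2: F <- T <- D -> H -> E
  P3: F <- T -> H -> E
  P4: F <- T -> E
The empty set is not sufficient: P1 (F <- Q -> E) has no collider blocking it and no conditioned non-collider, so it is open.
Try {Q, T}:
  P1: blocked at fork node Q ∈ conditioning set.
  P2: blocked at chain node T ∈ conditioning set.
  P3: blocked at fork node T ∈ conditioning set.
  P4: blocked at fork node T ∈ conditioning set.
{Q, T} contains no descendant of F and blocks every backdoor path.
Every element of {Q, T} is needed (dropping Q leaves P1 open; dropping T leaves P2 open), so no proper subset is valid.
Among all size-2 subsets of the eligible variables, only {Q, T} blocks every backdoor path, so it is the unique smallest valid adjustment set.

{Q, T}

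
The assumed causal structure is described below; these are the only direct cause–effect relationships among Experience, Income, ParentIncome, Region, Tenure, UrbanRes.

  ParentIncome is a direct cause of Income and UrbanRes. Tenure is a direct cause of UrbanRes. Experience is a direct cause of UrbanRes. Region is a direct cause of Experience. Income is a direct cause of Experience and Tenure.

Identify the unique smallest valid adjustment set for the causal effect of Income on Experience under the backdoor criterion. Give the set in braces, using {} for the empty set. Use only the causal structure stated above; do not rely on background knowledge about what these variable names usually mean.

Variables eligible for adjustment (non-descendants of Income, excluding Income and Experience): {ParentIncome, Region}.
Backdoor paths from Income to Experience:
  P1: Income <- ParentIncome -> UrbanRes <- Experience
Each backdoor path contains an unconditioned collider, so every path is already blocked with the empty conditioning set:
  P1: blocked at collider UrbanRes (neither it nor any descendant is in the conditioning set).
The empty set is therefore the unique smallest valid set.

{}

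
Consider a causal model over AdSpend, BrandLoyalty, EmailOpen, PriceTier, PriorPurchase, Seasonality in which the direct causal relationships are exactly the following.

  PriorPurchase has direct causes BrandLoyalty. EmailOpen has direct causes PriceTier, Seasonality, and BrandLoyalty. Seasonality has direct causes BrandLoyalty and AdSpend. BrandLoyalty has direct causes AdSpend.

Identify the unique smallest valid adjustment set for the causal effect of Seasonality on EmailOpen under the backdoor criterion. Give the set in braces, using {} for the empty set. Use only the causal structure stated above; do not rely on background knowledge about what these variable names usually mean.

Variables eligible for adjustment (non-descendants of Seasonality, excluding Seasonality and EmailOpen): {AdSpend, BrandLoyalty, PriceTier, PriorPurchase}.
Backdoor paths from Seasonality to EmailOpen:
  P1: Seasonality <- AdSpend -> BrandLoyalty -> EmailOpen
  P2: Seasonality <- BrandLoyalty -> EmailOpen
The empty set is not sufficient: P1 (Seasonality <- AdSpend -> BrandLoyalty -> EmailOpen) has no collider blocking it and no conditioned non-collider, so it is open.
Try {BrandLoyalty}:
  P1: blocked at chain node BrandLoyalty ∈ conditioning set.
  P2: blocked at fork node BrandLoyalty ∈ conditioning set.
{BrandLoyalty} contains no descendant of Seasonality and blocks every backdoor path.
No other singleton works — e.g. {AdSpend} leaves P2 open — so {BrandLoyalty} is the unique smallest valid adjustment set.

{BrandLoyalty}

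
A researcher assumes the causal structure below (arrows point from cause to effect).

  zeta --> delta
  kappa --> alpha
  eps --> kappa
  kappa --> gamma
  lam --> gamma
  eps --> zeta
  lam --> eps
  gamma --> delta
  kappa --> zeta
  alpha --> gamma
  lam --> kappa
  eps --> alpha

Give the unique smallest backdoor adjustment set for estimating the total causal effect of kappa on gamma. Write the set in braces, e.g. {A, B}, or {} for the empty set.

Variables eligible for adjustment (non-descendants of kappa, excluding kappa and gamma): {eps, lam}.
Backdoor paths from kappa to gamma:
  P1: kappa <- lam -> eps -> alpha -> gamma
  P2: kappa <- lam -> eps -> zeta -> delta <- gamma
  P3: kappa <- lam -> gamma
  P4: kappa <- eps <- lam -> gamma
  P5: kappa <- eps -> alpha -> gamma
  P6: kappa <- eps -> zeta -> delta <- gamma
The empty set is not sufficient: P1 (kappa <- lam -> eps -> alpha -> gamma) has no collider blocking it and no conditioned non-collider, so it is open.
Try {eps, lam}:
  P1: blocked at fork node lam ∈ conditioning set.
  P2: blocked at fork node lam ∈ conditioning set.
  P3: blocked at fork node lam ∈ conditioning set.
  P4: blocked at chain node eps ∈ conditioning set.
  P5: blocked at fork node eps ∈ conditioning set.
  P6: blocked at fork node eps ∈ conditioning set.
{eps, lam} contains no descendant of kappa and blocks every backdoor path.
Every element of {eps, lam} is needed (dropping eps leaves P5 open; dropping lam leaves P3 open), so no proper subset is valid.
Among all size-2 subsets of the eligible variables, only {eps, lam} blocks every backdoor path, so it is the unique smallest valid adjustment set.

{eps, lam}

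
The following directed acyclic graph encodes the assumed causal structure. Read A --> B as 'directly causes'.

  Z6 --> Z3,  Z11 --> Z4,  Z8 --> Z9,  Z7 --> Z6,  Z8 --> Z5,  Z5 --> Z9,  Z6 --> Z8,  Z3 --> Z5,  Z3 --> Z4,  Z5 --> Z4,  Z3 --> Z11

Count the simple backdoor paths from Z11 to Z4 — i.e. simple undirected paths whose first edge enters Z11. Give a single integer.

A backdoor path from Z11 to Z4 is any simple undirected path whose first edge points into Z11 (i.e. leaves Z11 via a parent).
Parents of Z11: {Z3}.
Enumerating:
  P1: Z11 <- Z3 <- Z6 -> Z8 -> Z5 -> Z4
  P2: Z11 <- Z3 <- Z6 -> Z8 -> Z9 <- Z5 -> Z4
  P3: Z11 <- Z3 -> Z5 -> Z4
  P4: Z11 <- Z3 -> Z4
That exhausts the simple backdoor paths. Count: 4.

4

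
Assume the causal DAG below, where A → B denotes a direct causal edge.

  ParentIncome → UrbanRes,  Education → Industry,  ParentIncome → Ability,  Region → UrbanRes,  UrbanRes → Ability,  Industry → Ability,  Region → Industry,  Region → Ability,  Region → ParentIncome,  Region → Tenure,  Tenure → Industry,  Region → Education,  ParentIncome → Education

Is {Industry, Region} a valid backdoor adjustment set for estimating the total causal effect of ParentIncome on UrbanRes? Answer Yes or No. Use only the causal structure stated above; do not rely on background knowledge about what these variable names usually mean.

No

Backdoor paths from ParentIncome to UrbanRes (paths whose first edge points into ParentIncome):
  P1: ParentIncome <- Region -> Education -> Industry -> Ability <- UrbanRes
  P2: ParentIncome <- Region -> UrbanRes
  P3: ParentIncome <- Region -> Tenure -> Industry -> Ability <- UrbanRes
  P4: ParentIncome <- Region -> Industry -> Ability <- UrbanRes
  P5: ParentIncome <- Region -> Ability <- UrbanRes
Condition 1 (no descendant of ParentIncome in the set): FAILS — Industry is a descendant of ParentIncome.
Condition 2 (every backdoor path blocked by {Industry, Region}):
  P1: blocked at fork node Region ∈ conditioning set.
  P2: blocked at fork node Region ∈ conditioning set.
  P3: blocked at fork node Region ∈ conditioning set.
  P4: blocked at fork node Region ∈ conditioning set.
  P5: blocked at fork node Region ∈ conditioning set.
{Industry, Region} does not satisfy the backdoor criterion.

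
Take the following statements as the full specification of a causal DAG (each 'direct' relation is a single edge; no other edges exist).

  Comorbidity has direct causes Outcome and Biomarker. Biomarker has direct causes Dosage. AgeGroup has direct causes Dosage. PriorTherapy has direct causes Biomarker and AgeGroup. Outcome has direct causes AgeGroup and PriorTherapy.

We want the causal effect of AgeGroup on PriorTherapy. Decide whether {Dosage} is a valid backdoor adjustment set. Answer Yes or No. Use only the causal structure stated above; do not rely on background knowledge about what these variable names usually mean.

Yes

Backdoor paths from AgeGroup to PriorTherapy (paths whose first edge points into AgeGroup):
  P1: AgeGroup <- Dosage -> Biomarker -> PriorTherapy
  P2: AgeGroup <- Dosage -> Biomarker -> Comorbidity <- Outcome <- PriorTherapy
Condition 1 (no descendant of AgeGroup in the set): holds — descendants of AgeGroup are {Comorbidity, Outcome, PriorTherapy}; none are in {Dosage}.
Condition 2 (every backdoor path blocked by {Dosage}):
  P1: blocked at fork node Dosage ∈ conditioning set.
  P2: blocked at fork node Dosage ∈ conditioning set.
{Dosage} satisfies the backdoor criterion.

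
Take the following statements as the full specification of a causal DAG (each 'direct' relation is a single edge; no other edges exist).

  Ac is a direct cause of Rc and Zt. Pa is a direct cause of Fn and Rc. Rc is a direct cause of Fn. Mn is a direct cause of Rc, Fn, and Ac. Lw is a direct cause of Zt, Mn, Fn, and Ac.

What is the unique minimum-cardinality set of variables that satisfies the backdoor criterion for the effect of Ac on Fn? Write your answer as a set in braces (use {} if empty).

{Lw, Mn}

Variables eligible for adjustment (non-descendants of Ac, excluding Ac and Fn): {Lw, Mn, Pa}.
Backdoor paths from Ac to Fn:
  P1: Ac <- Lw -> Mn -> Rc <- Pa -> Fn
  P2: Ac <- Lw -> Mn -> Rc -> Fn
  P3: Ac <- Lw -> Mn -> Fn
  P4: Ac <- Lw -> Fn
  P5: Ac <- Mn <- Lw -> Fn
  P6: Ac <- Mn -> Rc <- Pa -> Fn
  P7: Ac <- Mn -> Rc -> Fn
  P8: Ac <- Mn -> Fn
The empty set is not sufficient: P2 (Ac <- Lw -> Mn -> Rc -> Fn) has no collider blocking it and no conditioned non-collider, so it is open.
Try {Lw, Mn}:
  P1: blocked at fork node Lw ∈ conditioning set.
  P2: blocked at fork node Lw ∈ conditioning set.
  P3: blocked at fork node Lw ∈ conditioning set.
  P4: blocked at fork node Lw ∈ conditioning set.
  P5: blocked at chain node Mn ∈ conditioning set.
  P6: blocked at fork node Mn ∈ conditioning set.
  P7: blocked at fork node Mn ∈ conditioning set.
  P8: blocked at fork node Mn ∈ conditioning set.
{Lw, Mn} contains no descendant of Ac and blocks every backdoor path.
Every element of {Lw, Mn} is needed (dropping Lw leaves P4 open; dropping Mn leaves P7 open), so no proper subset is valid.
Among all size-2 subsets of the eligible variables, only {Lw, Mn} blocks every backdoor path, so it is the unique smallest valid adjustment set.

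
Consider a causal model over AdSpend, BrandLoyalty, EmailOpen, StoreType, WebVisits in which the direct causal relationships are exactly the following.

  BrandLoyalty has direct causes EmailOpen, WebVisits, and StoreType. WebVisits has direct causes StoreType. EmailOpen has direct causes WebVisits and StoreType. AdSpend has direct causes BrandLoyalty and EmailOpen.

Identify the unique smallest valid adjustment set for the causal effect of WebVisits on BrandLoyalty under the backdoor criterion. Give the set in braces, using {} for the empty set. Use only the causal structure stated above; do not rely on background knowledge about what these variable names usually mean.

{StoreType}

Variables eligible for adjustment (non-descendants of WebVisits, excluding WebVisits and BrandLoyalty): {StoreType}.
Backdoor paths from WebVisits to BrandLoyalty:
  P1: WebVisits <- StoreType -> EmailOpen -> BrandLoyalty
  P2: WebVisits <- StoreType -> EmailOpen -> AdSpend <- BrandLoyalty
  P3: WebVisits <- StoreType -> BrandLoyalty
The empty set is not sufficient: P1 (WebVisits <- StoreType -> EmailOpen -> BrandLoyalty) has no collider blocking it and no conditioned non-collider, so it is open.
Try {StoreType}:
  P1: blocked at fork node StoreType ∈ conditioning set.
  P2: blocked at fork node StoreType ∈ conditioning set.
  P3: blocked at fork node StoreType ∈ conditioning set.
{StoreType} contains no descendant of WebVisits and blocks every backdoor path.
{StoreType} is the unique smallest valid adjustment set.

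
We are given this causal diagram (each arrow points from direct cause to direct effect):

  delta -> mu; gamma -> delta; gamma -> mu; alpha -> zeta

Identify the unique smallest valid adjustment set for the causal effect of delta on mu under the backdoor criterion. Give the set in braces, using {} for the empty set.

Variables eligible for adjustment (non-descendants of delta, excluding delta and mu): {alpha, gamma, zeta}.
Backdoor paths from delta to mu:
  P1: delta <- gamma -> mu
The empty set is not sufficient: P1 (delta <- gamma -> mu) has no collider blocking it and no conditioned non-collider, so it is open.
Try {gamma}:
  P1: blocked at fork node gamma ∈ conditioning set.
{gamma} contains no descendant of delta and blocks every backdoor path.
No other singleton works — e.g. {alpha} leaves P1 open — so {gamma} is the unique smallest valid adjustment set.

{gamma}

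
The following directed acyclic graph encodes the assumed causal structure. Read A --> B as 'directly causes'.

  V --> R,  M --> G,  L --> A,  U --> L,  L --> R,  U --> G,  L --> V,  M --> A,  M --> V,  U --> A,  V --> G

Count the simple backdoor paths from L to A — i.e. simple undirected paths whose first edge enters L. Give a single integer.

A backdoor path from L to A is any simple undirected path whose first edge points into L (i.e. leaves L via a parent).
Parents of L: {U}.
Enumerating:
  P1: L <- U -> A
  P2: L <- U -> G <- M -> A
  P3: L <- U -> G <- V <- M -> A
That exhausts the simple backdoor paths. Count: 3.

3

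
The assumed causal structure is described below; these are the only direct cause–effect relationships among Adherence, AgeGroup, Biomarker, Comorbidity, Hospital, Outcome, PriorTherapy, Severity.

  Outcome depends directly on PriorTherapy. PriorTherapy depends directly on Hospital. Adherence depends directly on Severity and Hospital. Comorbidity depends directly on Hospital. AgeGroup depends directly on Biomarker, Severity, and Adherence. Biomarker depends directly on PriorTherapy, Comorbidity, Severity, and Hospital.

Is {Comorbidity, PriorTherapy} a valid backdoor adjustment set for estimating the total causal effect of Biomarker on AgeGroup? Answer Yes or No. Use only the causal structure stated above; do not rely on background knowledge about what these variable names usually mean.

No

Backdoor paths from Biomarker to AgeGroup (paths whose first edge points into Biomarker):
  P1: Biomarker <- Hospital -> Adherence <- Severity -> AgeGroup
  P2: Biomarker <- Hospital -> Adherence -> AgeGroup
  P3: Biomarker <- Severity -> Adherence -> AgeGroup
  P4: Biomarker <- Severity -> AgeGroup
  P5: Biomarker <- PriorTherapy <- Hospital -> Adherence <- Severity -> AgeGroup
  P6: Biomarker <- PriorTherapy <- Hospital -> Adherence -> AgeGroup
  P7: Biomarker <- Comorbidity <- Hospital -> Adherence <- Severity -> AgeGroup
  P8: Biomarker <- Comorbidity <- Hospital -> Adherence -> AgeGroup
Condition 1 (no descendant of Biomarker in the set): holds — descendants of Biomarker are {AgeGroup}; none are in {Comorbidity, PriorTherapy}.
Condition 2 (every backdoor path blocked by {Comorbidity, PriorTherapy}):
  P1: blocked at collider Adherence (neither it nor any descendant is in the conditioning set).
  P2: open — no interior node is in the conditioning set.
  P3: open — no interior node is in the conditioning set.
  P4: open — no interior node is in the conditioning set.
  P5: blocked at chain node PriorTherapy ∈ conditioning set.
  P6: blocked at chain node PriorTherapy ∈ conditioning set.
  P7: blocked at chain node Comorbidity ∈ conditioning set.
  P8: blocked at chain node Comorbidity ∈ conditioning set.
{Comorbidity, PriorTherapy} does not satisfy the backdoor criterion.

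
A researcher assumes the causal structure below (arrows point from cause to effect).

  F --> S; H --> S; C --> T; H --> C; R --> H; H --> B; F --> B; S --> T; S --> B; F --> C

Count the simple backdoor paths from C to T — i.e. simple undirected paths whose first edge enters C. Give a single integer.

A backdoor path from C to T is any simple undirected path whose first edge points into C (i.e. leaves C via a parent).
Parents of C: {F, H}.
Enumerating:
  P1: C <- F -> S -> T
  P2: C <- F -> B <- H -> S -> T
  P3: C <- F -> B <- S -> T
  P4: C <- H -> S -> T
  P5: C <- H -> B <- F -> S -> T
  P6: C <- H -> B <- S -> T
That exhausts the simple backdoor paths. Count: 6.

6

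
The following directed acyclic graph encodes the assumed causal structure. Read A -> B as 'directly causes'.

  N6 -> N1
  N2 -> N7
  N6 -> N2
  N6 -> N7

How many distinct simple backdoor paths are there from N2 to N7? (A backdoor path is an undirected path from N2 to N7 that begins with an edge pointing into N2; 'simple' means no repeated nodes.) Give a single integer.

A backdoor path from N2 to N7 is any simple undirected path whose first edge points into N2 (i.e. leaves N2 via a parent).
Parents of N2: {N6}.
Enumerating:
  P1: N2 <- N6 -> N7
That exhausts the simple backdoor paths. Count: 1.

1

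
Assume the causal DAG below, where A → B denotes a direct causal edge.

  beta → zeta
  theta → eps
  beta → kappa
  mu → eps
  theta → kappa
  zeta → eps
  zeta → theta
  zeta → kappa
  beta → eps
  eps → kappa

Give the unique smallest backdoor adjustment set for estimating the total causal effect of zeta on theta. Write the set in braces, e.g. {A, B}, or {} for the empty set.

Variables eligible for adjustment (non-descendants of zeta, excluding zeta and theta): {beta, mu}.
Backdoor paths from zeta to theta:
  P1: zeta <- beta -> eps <- theta
  P2: zeta <- beta -> eps -> kappa <- theta
  P3: zeta <- beta -> kappa <- theta
  P4: zeta <- beta -> kappa <- eps <- theta
Each backdoor path contains an unconditioned collider, so every path is already blocked with the empty conditioning set:
  P1: blocked at collider eps (neither it nor any descendant is in the conditioning set).
  P2: blocked at collider kappa (neither it nor any descendant is in the conditioning set).
  P3: blocked at collider kappa (neither it nor any descendant is in the conditioning set).
  P4: blocked at collider kappa (neither it nor any descendant is in the conditioning set).
The empty set is therefore the unique smallest valid set.

{}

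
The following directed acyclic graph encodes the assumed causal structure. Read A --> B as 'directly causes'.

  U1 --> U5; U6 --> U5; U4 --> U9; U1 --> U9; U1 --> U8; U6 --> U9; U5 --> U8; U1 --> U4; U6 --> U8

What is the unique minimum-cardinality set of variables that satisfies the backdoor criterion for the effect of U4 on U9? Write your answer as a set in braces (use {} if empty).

{U1}

Variables eligible for adjustment (non-descendants of U4, excluding U4 and U9): {U1, U5, U6, U8}.
Backdoor paths from U4 to U9:
  P1: U4 <- U1 -> U5 <- U6 -> U9
  P2: U4 <- U1 -> U5 -> U8 <- U6 -> U9
  P3: U4 <- U1 -> U8 <- U6 -> U9
  P4: U4 <- U1 -> U8 <- U5 <- U6 -> U9
  P5: U4 <- U1 -> U9
The empty set is not sufficient: P5 (U4 <- U1 -> U9) has no collider blocking it and no conditioned non-collider, so it is open.
Try {U1}:
  P1: blocked at fork node U1 ∈ conditioning set.
  P2: blocked at fork node U1 ∈ conditioning set.
  P3: blocked at fork node U1 ∈ conditioning set.
  P4: blocked at fork node U1 ∈ conditioning set.
  P5: blocked at fork node U1 ∈ conditioning set.
{U1} contains no descendant of U4 and blocks every backdoor path.
No other singleton works — e.g. {U6} leaves P5 open — so {U1} is the unique smallest valid adjustment set.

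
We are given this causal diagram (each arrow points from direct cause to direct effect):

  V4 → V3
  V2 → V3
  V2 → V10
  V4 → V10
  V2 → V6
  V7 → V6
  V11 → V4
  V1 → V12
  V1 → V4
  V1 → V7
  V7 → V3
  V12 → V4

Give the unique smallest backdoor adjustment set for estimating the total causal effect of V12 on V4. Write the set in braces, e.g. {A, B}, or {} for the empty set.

{V1}

Variables eligible for adjustment (non-descendants of V12, excluding V12 and V4): {V1, V11, V2, V6, V7}.
Backdoor paths from V12 to V4:
  P1: V12 <- V1 -> V4
  P2: V12 <- V1 -> V7 -> V3 <- V2 -> V10 <- V4
  P3: V12 <- V1 -> V7 -> V3 <- V4
  P4: V12 <- V1 -> V7 -> V6 <- V2 -> V3 <- V4
  P5: V12 <- V1 -> V7 -> V6 <- V2 -> V10 <- V4
The empty set is not sufficient: P1 (V12 <- V1 -> V4) has no collider blocking it and no conditioned non-collider, so it is open.
Try {V1}:
  P1: blocked at fork node V1 ∈ conditioning set.
  P2: blocked at fork node V1 ∈ conditioning set.
  P3: blocked at fork node V1 ∈ conditioning set.
  P4: blocked at fork node V1 ∈ conditioning set.
  P5: blocked at fork node V1 ∈ conditioning set.
{V1} contains no descendant of V12 and blocks every backdoor path.
No other singleton works — e.g. {V11} leaves P1 open — so {V1} is the unique smallest valid adjustment set.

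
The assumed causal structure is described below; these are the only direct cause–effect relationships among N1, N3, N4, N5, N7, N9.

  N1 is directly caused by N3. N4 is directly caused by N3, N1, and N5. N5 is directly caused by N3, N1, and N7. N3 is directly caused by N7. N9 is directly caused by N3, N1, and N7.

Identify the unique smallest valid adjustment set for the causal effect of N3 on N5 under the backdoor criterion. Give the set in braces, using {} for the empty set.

{N7}

Variables eligible for adjustment (non-descendants of N3, excluding N3 and N5): {N7}.
Backdoor paths from N3 to N5:
  P1: N3 <- N7 -> N5
  P2: N3 <- N7 -> N9 <- N1 -> N5
  P3: N3 <- N7 -> N9 <- N1 -> N4 <- N5
The empty set is not sufficient: P1 (N3 <- N7 -> N5) has no collider blocking it and no conditioned non-collider, so it is open.
Try {N7}:
  P1: blocked at fork node N7 ∈ conditioning set.
  P2: blocked at fork node N7 ∈ conditioning set.
  P3: blocked at fork node N7 ∈ conditioning set.
{N7} contains no descendant of N3 and blocks every backdoor path.
{N7} is the unique smallest valid adjustment set.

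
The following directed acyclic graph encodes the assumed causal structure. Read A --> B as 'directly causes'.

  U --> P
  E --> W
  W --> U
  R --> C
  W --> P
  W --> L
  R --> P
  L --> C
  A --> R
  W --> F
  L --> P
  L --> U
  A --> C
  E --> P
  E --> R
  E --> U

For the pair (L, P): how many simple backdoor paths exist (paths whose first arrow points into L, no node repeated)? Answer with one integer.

A backdoor path from L to P is any simple undirected path whose first edge points into L (i.e. leaves L via a parent).
Parents of L: {W}.
Enumerating:
  P1: L <- W <- E -> R -> P
  P2: L <- W <- E -> U -> P
  P3: L <- W <- E -> P
  P4: L <- W -> U <- E -> R -> P
  P5: L <- W -> U <- E -> P
  P6: L <- W -> U -> P
  P7: L <- W -> P
That exhausts the simple backdoor paths. Count: 7.

7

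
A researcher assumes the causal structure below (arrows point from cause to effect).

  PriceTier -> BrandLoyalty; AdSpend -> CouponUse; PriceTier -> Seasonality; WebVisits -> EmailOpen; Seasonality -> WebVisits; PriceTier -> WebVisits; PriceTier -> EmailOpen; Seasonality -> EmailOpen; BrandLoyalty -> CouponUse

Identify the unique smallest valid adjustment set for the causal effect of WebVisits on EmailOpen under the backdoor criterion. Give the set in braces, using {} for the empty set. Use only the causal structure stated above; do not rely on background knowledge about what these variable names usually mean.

Variables eligible for adjustment (non-descendants of WebVisits, excluding WebVisits and EmailOpen): {AdSpend, BrandLoyalty, CouponUse, PriceTier, Seasonality}.
Backdoor paths from WebVisits to EmailOpen:
  P1: WebVisits <- PriceTier -> Seasonality -> EmailOpen
  P2: WebVisits <- PriceTier -> EmailOpen
  P3: WebVisits <- Seasonality <- PriceTier -> EmailOpen
  P4: WebVisits <- Seasonality -> EmailOpen
The empty set is not sufficient: P1 (WebVisits <- PriceTier -> Seasonality -> EmailOpen) has no collider blocking it and no conditioned non-collider, so it is open.
Try {PriceTier, Seasonality}:
  P1: blocked at fork node PriceTier ∈ conditioning set.
  P2: blocked at fork node PriceTier ∈ conditioning set.
  P3: blocked at chain node Seasonality ∈ conditioning set.
  P4: blocked at fork node Seasonality ∈ conditioning set.
{PriceTier, Seasonality} contains no descendant of WebVisits and blocks every backdoor path.
Every element of {PriceTier, Seasonality} is needed (dropping PriceTier leaves P2 open; dropping Seasonality leaves P4 open), so no proper subset is valid.
Among all size-2 subsets of the eligible variables, only {PriceTier, Seasonality} blocks every backdoor path, so it is the unique smallest valid adjustment set.

{PriceTier, Seasonality}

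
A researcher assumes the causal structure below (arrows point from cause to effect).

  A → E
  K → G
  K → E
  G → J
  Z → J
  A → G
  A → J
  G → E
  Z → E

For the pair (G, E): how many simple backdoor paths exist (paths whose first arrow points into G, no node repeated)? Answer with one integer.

3

A backdoor path from G to E is any simple undirected path whose first edge points into G (i.e. leaves G via a parent).
Parents of G: {A, K}.
Enumerating:
  P1: G <- A -> J <- Z -> E
  P2: G <- A -> E
  P3: G <- K -> E
That exhausts the simple backdoor paths. Count: 3.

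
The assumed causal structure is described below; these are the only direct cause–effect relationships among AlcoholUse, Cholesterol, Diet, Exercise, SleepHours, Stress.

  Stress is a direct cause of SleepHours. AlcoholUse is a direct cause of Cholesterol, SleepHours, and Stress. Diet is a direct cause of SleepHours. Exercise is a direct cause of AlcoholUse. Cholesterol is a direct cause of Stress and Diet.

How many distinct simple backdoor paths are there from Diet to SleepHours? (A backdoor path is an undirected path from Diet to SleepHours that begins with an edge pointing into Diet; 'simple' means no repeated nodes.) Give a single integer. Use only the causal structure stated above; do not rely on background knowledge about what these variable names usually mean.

4

A backdoor path from Diet to SleepHours is any simple undirected path whose first edge points into Diet (i.e. leaves Diet via a parent).
Parents of Diet: {Cholesterol}.
Enumerating:
  P1: Diet <- Cholesterol <- AlcoholUse -> Stress -> SleepHours
  P2: Diet <- Cholesterol <- AlcoholUse -> SleepHours
  P3: Diet <- Cholesterol -> Stress <- AlcoholUse -> SleepHours
  P4: Diet <- Cholesterol -> Stress -> SleepHours
That exhausts the simple backdoor paths. Count: 4.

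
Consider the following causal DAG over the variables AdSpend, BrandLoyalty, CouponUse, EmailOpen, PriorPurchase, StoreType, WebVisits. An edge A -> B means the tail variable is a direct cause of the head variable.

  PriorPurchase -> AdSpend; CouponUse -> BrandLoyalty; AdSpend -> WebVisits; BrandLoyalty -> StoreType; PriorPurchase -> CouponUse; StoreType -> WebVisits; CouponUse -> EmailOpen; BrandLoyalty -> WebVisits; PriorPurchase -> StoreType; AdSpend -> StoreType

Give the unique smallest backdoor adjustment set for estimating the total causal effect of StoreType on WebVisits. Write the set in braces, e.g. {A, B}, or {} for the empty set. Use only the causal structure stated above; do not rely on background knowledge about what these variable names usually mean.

Variables eligible for adjustment (non-descendants of StoreType, excluding StoreType and WebVisits): {AdSpend, BrandLoyalty, CouponUse, EmailOpen, PriorPurchase}.
Backdoor paths from StoreType to WebVisits:
  P1: StoreType <- PriorPurchase -> CouponUse -> BrandLoyalty -> WebVisits
  P2: StoreType <- PriorPurchase -> AdSpend -> WebVisits
  P3: StoreType <- AdSpend <- PriorPurchase -> CouponUse -> BrandLoyalty -> WebVisits
  P4: StoreType <- AdSpend -> WebVisits
  P5: StoreType <- BrandLoyalty <- CouponUse <- PriorPurchase -> AdSpend -> WebVisits
  P6: StoreType <- BrandLoyalty -> WebVisits
The empty set is not sufficient: P1 (StoreType <- PriorPurchase -> CouponUse -> BrandLoyalty -> WebVisits) has no collider blocking it and no conditioned non-collider, so it is open.
Try {AdSpend, BrandLoyalty}:
  P1: blocked at chain node BrandLoyalty ∈ conditioning set.
  P2: blocked at chain node AdSpend ∈ conditioning set.
  P3: blocked at chain node AdSpend ∈ conditioning set.
  P4: blocked at fork node AdSpend ∈ conditioning set.
  P5: blocked at chain node BrandLoyalty ∈ conditioning set.
  P6: blocked at fork node BrandLoyalty ∈ conditioning set.
{AdSpend, BrandLoyalty} contains no descendant of StoreType and blocks every backdoor path.
Every element of {AdSpend, BrandLoyalty} is needed (dropping AdSpend leaves P2 open; dropping BrandLoyalty leaves P1 open), so no proper subset is valid.
Among all size-2 subsets of the eligible variables, only {AdSpend, BrandLoyalty} blocks every backdoor path, so it is the unique smallest valid adjustment set.

{AdSpend, BrandLoyalty}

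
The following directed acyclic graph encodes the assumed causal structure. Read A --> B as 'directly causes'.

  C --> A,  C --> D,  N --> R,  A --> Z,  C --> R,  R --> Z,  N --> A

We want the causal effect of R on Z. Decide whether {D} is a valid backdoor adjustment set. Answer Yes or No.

Backdoor paths from R to Z (paths whose first edge points into R):
  P1: R <- N -> A -> Z
  P2: R <- C -> A -> Z
Condition 1 (no descendant of R in the set): holds — descendants of R are {Z}; none are in {D}.
Condition 2 (every backdoor path blocked by {D}):
  P1: open — no interior node is in the conditioning set.
  P2: open — no interior node is in the conditioning set.
{D} does not satisfy the backdoor criterion.

No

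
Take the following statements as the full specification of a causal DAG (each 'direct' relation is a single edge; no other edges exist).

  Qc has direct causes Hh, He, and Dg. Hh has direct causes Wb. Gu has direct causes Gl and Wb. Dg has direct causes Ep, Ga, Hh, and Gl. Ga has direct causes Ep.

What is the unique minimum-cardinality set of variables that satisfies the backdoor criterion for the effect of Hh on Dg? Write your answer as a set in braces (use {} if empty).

Variables eligible for adjustment (non-descendants of Hh, excluding Hh and Dg): {Ep, Ga, Gl, Gu, He, Wb}.
Backdoor paths from Hh to Dg:
  P1: Hh <- Wb -> Gu <- Gl -> Dg
Each backdoor path contains an unconditioned collider, so every path is already blocked with the empty conditioning set:
  P1: blocked at collider Gu (neither it nor any descendant is in the conditioning set).
The empty set is therefore the unique smallest valid set.

{}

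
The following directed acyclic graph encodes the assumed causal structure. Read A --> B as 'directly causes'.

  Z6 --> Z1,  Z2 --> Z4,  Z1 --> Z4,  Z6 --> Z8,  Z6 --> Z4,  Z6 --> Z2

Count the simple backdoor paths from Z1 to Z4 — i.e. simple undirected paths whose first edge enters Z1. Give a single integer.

2

A backdoor path from Z1 to Z4 is any simple undirected path whose first edge points into Z1 (i.e. leaves Z1 via a parent).
Parents of Z1: {Z6}.
Enumerating:
  P1: Z1 <- Z6 -> Z2 -> Z4
  P2: Z1 <- Z6 -> Z4
That exhausts the simple backdoor paths. Count: 2.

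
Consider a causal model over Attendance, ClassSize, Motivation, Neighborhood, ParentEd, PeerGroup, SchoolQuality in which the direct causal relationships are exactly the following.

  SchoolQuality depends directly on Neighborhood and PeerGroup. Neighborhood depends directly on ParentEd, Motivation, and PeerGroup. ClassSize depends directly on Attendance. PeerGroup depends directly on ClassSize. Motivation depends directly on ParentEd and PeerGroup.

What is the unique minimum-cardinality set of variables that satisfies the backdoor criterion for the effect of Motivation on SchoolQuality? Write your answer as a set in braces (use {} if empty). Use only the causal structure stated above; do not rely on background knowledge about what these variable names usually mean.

{ParentEd, PeerGroup}

Variables eligible for adjustment (non-descendants of Motivation, excluding Motivation and SchoolQuality): {Attendance, ClassSize, ParentEd, PeerGroup}.
Backdoor paths from Motivation to SchoolQuality:
  P1: Motivation <- PeerGroup -> Neighborhood -> SchoolQuality
  P2: Motivation <- PeerGroup -> SchoolQuality
  P3: Motivation <- ParentEd -> Neighborhood <- PeerGroup -> SchoolQuality
  P4: Motivation <- ParentEd -> Neighborhood -> SchoolQuality
The empty set is not sufficient: P1 (Motivation <- PeerGroup -> Neighborhood -> SchoolQuality) has no collider blocking it and no conditioned non-collider, so it is open.
Try {ParentEd, PeerGroup}:
  P1: blocked at fork node PeerGroup ∈ conditioning set.
  P2: blocked at fork node PeerGroup ∈ conditioning set.
  P3: blocked at fork node ParentEd ∈ conditioning set.
  P4: blocked at fork node ParentEd ∈ conditioning set.
{ParentEd, PeerGroup} contains no descendant of Motivation and blocks every backdoor path.
Every element of {ParentEd, PeerGroup} is needed (dropping ParentEd leaves P4 open; dropping PeerGroup leaves P1 open), so no proper subset is valid.
Among all size-2 subsets of the eligible variables, only {ParentEd, PeerGroup} blocks every backdoor path, so it is the unique smallest valid adjustment set.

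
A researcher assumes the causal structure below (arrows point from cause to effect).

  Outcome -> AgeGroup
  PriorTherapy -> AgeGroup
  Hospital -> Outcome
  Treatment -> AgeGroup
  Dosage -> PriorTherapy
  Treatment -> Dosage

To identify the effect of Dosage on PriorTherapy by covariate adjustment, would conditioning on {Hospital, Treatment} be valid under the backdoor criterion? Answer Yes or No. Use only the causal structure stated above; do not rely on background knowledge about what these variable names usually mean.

Backdoor paths from Dosage to PriorTherapy (paths whose first edge points into Dosage):
  P1: Dosage <- Treatment -> AgeGroup <- PriorTherapy
Condition 1 (no descendant of Dosage in the set): holds — descendants of Dosage are {AgeGroup, PriorTherapy}; none are in {Hospital, Treatment}.
Condition 2 (every backdoor path blocked by {Hospital, Treatment}):
  P1: blocked at fork node Treatment ∈ conditioning set.
{Hospital, Treatment} satisfies the backdoor criterion.

Yes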